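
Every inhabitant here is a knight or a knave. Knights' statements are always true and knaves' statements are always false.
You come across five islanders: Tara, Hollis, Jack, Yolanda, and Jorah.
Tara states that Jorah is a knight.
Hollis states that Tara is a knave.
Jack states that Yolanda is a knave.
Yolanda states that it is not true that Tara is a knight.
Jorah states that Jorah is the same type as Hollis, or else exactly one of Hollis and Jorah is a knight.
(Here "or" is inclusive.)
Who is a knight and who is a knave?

Suppose Tara is a knave. Then Tara's statement "Jorah is a knight" would have to be false. Checking the 16 ways to assign the others, none is consistent with every speaker.
(For instance, with Hollis=knave, Jack=knight, Yolanda=knave, Jorah=knight, Tara's claim "Jorah is a knight" comes out true where it would need to be false.)
So Tara must be a knight, making "Jorah is a knight" true. Taking Tara=knight, Hollis=knave, Jack=knight, Yolanda=knave, Jorah=knight, each remaining statement checks out:
  Hollis (knave): "Tara is a knave" — false. ✓
  Jack (knight): "Yolanda is a knave" — true. ✓
  Yolanda (knave): "it is not true that Tara is a knight" — false. ✓
  Jorah (knight): "Jorah is the same type as Hollis, or else exactly one of Hollis and Jorah is a knight" — true. ✓
This is the unique consistent assignment.

Knights: Tara, Jack, and Jorah. Knaves: Hollis and Yolanda.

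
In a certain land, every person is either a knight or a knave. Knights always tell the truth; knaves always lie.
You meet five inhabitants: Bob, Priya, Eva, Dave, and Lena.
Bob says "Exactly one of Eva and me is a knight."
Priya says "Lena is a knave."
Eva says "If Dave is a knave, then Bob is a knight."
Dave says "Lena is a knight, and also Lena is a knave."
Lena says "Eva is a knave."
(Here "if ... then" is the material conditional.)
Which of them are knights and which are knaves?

Bob is a knave, Priya is a knave, Eva is a knave, Dave is a knave, and Lena is a knight.

Suppose Bob is a knight. Then Bob's statement "exactly one of Eva and me is a knight" would have to be true. Checking the 16 ways to assign the others, none is consistent with every speaker.
(For instance, with Priya=knave, Eva=knave, Dave=knave, Lena=knight, Eva's claim "if Dave is a knave, then Bob is a knight" comes out true where it would need to be false.)
So Bob must be a knave, making "exactly one of Eva and me is a knight" false. Taking Bob=knave, Priya=knave, Eva=knave, Dave=knave, Lena=knight, each remaining statement checks out:
  Priya (knave): "Lena is a knave" — false. ✓
  Eva (knave): "if Dave is a knave, then Bob is a knight" — false. ✓
  Dave (knave): "Lena is a knight, and also Lena is a knave" — false. ✓
  Lena (knight): "Eva is a knave" — true. ✓
This is the unique consistent assignment.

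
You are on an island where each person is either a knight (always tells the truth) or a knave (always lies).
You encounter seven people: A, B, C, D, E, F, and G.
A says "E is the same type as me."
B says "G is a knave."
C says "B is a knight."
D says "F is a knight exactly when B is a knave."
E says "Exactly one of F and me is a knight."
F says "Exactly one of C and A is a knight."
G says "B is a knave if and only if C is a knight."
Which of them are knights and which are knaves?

A is a knight, B is a knight, C is a knight, D is a knight, E is a knight, F is a knave, and G is a knave.

A (knight): "E is the same type as me" — true. ✓
As a knight, B's statement "G is a knave" should be true; it is.
C is a knight, so "B is a knight" must be true — and it is.
Since D is a knight, "F is a knight exactly when B is a knave" needs to be true, which holds.
As a knight, E's statement "exactly one of F and me is a knight" should be true; it is.
F (knave): "exactly one of C and A is a knight" — False. ✓
Since G is a knave, "B is a knave if and only if C is a knight" needs to be False, which holds.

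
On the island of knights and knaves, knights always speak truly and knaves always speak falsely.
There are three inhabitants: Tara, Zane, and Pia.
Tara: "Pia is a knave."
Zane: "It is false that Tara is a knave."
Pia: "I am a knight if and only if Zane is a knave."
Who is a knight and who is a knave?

Tara (knave): "Pia is a knave" — False. ✓
As a knave, Zane's statement "it is false that Tara is a knave" should be False; it is.
Pia is a knight; "I am a knight if and only if Zane is a knave" is True, as required.

Tara is a knave, Zane is a knave, and Pia is a knight.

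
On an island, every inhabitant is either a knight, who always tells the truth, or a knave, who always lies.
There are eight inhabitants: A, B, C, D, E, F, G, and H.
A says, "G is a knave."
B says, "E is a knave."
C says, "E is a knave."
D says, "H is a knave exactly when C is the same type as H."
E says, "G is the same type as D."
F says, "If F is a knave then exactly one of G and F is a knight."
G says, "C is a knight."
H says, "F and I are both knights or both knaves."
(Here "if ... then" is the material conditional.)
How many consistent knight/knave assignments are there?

Consistent assignments:
  A=knave, B=knight, C=knight, D=knave, E=knave, F=knight, G=knight, H=knight
  A=knave, B=knight, C=knight, D=knave, E=knave, F=knight, G=knight, H=knave

2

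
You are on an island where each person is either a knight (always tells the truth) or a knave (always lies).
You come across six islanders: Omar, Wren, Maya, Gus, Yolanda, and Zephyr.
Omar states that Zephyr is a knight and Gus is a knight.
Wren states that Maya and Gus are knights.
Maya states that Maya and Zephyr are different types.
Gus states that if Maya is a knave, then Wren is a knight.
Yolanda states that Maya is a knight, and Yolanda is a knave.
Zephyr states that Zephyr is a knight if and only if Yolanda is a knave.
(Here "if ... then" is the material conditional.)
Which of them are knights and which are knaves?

Omar is a knave; "Zephyr is a knight and Gus is a knight" is False, as required.
Wren is a knave; "Maya and Gus are knights" is False, as required.
Maya is a knave; "Maya and Zephyr are different types" is False, as required.
Gus (knave): "if Maya is a knave, then Wren is a knight" — False. ✓
Yolanda is a knave, so "Maya is a knight, and Yolanda is a knave" must be False — and it is.
Zephyr is a knave, so "Zephyr is a knight if and only if Yolanda is a knave" must be False — and it is.

Omar is a knave, Wren is a knave, Maya is a knave, Gus is a knave, Yolanda is a knave, and Zephyr is a knave.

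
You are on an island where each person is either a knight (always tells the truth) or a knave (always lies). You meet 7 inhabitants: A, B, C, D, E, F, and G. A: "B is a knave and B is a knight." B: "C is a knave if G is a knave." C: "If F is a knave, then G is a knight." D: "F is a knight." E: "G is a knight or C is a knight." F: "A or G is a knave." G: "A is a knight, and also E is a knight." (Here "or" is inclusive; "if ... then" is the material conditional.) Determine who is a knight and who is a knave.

Knights: C, D, E, and F. Knaves: A, B, and G.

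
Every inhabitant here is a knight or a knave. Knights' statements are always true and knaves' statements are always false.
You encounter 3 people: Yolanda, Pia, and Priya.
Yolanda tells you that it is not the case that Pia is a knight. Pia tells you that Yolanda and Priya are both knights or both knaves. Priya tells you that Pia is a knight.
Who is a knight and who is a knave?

Yolanda is a knight, Pia is a knave, and Priya is a knave.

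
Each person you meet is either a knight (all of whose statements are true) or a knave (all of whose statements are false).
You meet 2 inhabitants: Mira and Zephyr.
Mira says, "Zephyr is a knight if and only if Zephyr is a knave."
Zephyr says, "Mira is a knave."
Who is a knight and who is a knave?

Knights: Zephyr. Knaves: Mira.

Mira is a knave, so "Zephyr is a knight if and only if Zephyr is a knave" must be False — and it is.
As a knight, Zephyr's statement "Mira is a knave" should be true; it is.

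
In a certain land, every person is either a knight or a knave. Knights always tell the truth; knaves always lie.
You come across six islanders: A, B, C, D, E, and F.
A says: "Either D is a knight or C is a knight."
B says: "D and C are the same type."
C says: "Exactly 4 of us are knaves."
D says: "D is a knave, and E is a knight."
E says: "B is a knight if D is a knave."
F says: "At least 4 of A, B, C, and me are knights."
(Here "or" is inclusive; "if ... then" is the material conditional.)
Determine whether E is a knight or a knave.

E is a knave.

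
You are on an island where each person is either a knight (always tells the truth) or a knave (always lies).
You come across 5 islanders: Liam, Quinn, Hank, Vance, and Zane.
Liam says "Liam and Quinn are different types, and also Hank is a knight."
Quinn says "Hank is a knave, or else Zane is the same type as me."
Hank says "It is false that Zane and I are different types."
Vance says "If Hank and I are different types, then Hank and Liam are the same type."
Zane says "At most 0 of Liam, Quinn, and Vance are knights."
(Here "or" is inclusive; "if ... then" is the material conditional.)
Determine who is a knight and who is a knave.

Knights: Hank and Zane. Knaves: Liam, Quinn, and Vance.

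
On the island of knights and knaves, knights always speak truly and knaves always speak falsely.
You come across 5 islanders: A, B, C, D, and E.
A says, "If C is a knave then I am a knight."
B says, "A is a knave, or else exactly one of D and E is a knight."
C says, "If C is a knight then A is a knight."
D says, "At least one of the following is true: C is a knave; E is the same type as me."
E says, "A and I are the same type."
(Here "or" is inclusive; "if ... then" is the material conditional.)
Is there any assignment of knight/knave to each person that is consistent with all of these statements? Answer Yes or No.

One consistent assignment: A=knight, B=knight, C=knight, D=knave, E=knight.

Yes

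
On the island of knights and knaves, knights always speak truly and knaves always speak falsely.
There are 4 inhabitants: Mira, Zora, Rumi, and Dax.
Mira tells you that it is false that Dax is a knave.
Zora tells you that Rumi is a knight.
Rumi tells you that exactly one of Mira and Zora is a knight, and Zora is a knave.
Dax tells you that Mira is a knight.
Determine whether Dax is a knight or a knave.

Dax is a knave.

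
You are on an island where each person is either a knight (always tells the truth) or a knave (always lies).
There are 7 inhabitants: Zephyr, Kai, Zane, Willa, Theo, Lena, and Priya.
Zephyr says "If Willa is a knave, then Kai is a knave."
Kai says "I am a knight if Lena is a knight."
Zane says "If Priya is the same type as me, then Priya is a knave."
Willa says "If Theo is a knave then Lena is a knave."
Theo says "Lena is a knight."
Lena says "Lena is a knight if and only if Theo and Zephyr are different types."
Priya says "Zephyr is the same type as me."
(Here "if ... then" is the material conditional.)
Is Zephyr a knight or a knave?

Consistent assignments: {Zephyr=knight, Kai=knight, Zane=knight, Willa=knight, Theo=knave, Lena=knave, Priya=knave}
In every consistent assignment, Zephyr is a knight.

Zephyr is a knight.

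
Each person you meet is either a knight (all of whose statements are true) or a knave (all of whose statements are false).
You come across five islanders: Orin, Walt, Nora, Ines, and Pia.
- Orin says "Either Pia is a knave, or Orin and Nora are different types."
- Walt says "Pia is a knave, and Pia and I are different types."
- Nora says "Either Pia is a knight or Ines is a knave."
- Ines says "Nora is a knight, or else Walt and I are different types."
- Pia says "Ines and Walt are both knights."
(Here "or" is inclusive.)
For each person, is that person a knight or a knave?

Suppose Orin is a knave. Then Orin's statement "either Pia is a knave, or Orin and Nora are different types" would have to be false. Checking the 16 ways to assign the others, none is consistent with every speaker.
(For instance, with Walt=knave, Nora=knave, Ines=knight, Pia=knave, Orin's claim "either Pia is a knave, or Orin and Nora are different types" comes out true where it would need to be false.)
So Orin must be a knight, making "either Pia is a knave, or Orin and Nora are different types" true. Taking Orin=knight, Walt=knave, Nora=knave, Ines=knight, Pia=knave, each remaining statement checks out:
  Walt (knave): "Pia is a knave, and Pia and I are different types" — false. ✓
  Nora (knave): "either Pia is a knight or Ines is a knave" — false. ✓
  Ines (knight): "Nora is a knight, or else Walt and I are different types" — true. ✓
  Pia (knave): "Ines and Walt are both knights" — false. ✓
This is the unique consistent assignment.

Knights: Orin and Ines. Knaves: Walt, Nora, and Pia.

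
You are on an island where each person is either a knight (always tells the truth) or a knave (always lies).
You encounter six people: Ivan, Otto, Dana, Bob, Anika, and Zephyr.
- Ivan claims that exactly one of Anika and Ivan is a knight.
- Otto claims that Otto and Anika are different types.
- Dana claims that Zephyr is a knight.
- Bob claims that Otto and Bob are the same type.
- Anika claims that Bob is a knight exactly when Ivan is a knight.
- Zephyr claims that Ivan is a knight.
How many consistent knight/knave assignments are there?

Consistent assignments:
  Ivan=knight, Otto=knight, Dana=knight, Bob=knave, Anika=knave, Zephyr=knight
  Ivan=knave, Otto=knight, Dana=knave, Bob=knight, Anika=knave, Zephyr=knave

2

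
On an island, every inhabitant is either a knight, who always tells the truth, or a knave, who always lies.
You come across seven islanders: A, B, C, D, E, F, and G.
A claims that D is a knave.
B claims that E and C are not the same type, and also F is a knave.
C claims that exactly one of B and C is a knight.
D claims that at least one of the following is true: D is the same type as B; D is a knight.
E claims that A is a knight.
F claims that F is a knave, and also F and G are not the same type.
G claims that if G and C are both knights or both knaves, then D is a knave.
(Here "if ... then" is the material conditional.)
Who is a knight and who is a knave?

A is a knave, B is a knave, C is a knave, D is a knight, E is a knave, F is a knave, and G is a knave.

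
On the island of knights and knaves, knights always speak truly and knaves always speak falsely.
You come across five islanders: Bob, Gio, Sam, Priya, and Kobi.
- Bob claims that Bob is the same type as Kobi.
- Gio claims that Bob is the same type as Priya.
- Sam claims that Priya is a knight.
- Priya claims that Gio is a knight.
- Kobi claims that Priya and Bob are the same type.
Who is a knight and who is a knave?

Bob is a knight, Gio is a knight, Sam is a knight, Priya is a knight, and Kobi is a knight.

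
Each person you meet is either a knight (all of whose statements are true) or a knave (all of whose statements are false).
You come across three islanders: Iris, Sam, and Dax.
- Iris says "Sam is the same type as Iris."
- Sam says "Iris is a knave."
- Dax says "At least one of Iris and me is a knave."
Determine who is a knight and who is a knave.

Suppose Iris is a knight. Then Iris's statement "Sam is the same type as Iris" would have to be true. Checking the 4 ways to assign the others, none is consistent with every speaker.
(For instance, with Sam=knight, Dax=knight, Sam's claim "Iris is a knave" comes out false where it would need to be true.)
So Iris must be a knave, making "Sam is the same type as Iris" false. Taking Iris=knave, Sam=knight, Dax=knight, each remaining statement checks out:
  Sam (knight): "Iris is a knave" — true. ✓
  Dax (knight): "at least one of Iris and me is a knave" — true. ✓
This is the unique consistent assignment.

Knights: Sam and Dax. Knaves: Iris.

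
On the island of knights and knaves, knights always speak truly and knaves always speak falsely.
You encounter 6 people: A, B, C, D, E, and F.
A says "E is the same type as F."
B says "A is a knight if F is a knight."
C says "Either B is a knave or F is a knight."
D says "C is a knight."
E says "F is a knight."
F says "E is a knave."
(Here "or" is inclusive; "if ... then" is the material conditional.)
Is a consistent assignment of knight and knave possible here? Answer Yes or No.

No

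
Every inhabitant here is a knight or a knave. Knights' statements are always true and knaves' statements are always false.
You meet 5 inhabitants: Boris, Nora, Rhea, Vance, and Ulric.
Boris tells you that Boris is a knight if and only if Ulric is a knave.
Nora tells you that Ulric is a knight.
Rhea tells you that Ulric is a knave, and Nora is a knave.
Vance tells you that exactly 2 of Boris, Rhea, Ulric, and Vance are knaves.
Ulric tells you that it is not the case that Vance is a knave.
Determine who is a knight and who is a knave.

As a knave, Boris's statement "Boris is a knight if and only if Ulric is a knave" should be False; it is.
Nora is a knave; "Ulric is a knight" is False, as required.
Rhea is a knight, and the claim "Ulric is a knave, and Nora is a knave" is indeed True.
Since Vance is a knave, "exactly 2 of Boris, Rhea, Ulric, and Vance are knaves" needs to be False, which holds.
Ulric is a knave, and the claim "it is not the case that Vance is a knave" is indeed False.

Boris is a knave, Nora is a knave, Rhea is a knight, Vance is a knave, and Ulric is a knave.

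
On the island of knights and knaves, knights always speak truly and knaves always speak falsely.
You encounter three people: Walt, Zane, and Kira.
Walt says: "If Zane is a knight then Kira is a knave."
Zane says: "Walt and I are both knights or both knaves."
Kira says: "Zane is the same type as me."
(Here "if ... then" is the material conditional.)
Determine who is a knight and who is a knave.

Walt is a knight; "if Zane is a knight then Kira is a knave" is True, as required.
As a knight, Zane's statement "Walt and I are both knights or both knaves" should be True; it is.
Kira (knave): "Zane is the same type as me" — False. ✓

Knights: Walt and Zane. Knaves: Kira.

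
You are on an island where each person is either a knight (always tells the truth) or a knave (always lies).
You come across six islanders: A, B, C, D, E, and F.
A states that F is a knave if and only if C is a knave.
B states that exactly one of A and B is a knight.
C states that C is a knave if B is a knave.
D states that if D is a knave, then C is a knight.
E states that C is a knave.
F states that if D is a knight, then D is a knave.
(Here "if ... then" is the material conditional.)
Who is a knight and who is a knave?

Knights: B, C, and D. Knaves: A, E, and F.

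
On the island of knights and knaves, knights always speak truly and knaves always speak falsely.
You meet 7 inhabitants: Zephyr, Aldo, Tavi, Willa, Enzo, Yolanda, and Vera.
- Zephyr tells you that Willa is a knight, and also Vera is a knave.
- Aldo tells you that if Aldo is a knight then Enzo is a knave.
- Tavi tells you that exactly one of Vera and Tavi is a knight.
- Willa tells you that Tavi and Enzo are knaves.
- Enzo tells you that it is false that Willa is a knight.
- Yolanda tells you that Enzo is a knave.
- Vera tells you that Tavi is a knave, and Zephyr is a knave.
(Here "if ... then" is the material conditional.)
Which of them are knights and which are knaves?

Zephyr is a knight, Aldo is a knight, Tavi is a knave, Willa is a knight, Enzo is a knave, Yolanda is a knight, and Vera is a knave.

Zephyr is a knight, and the claim "Willa is a knight, and also Vera is a knave" is indeed true.
Since Aldo is a knight, "if Aldo is a knight then Enzo is a knave" needs to be true, which holds.
Tavi is a knave; "exactly one of Vera and Tavi is a knight" is false, as required.
Since Willa is a knight, "Tavi and Enzo are knaves" needs to be true, which holds.
Enzo (knave): "it is false that Willa is a knight" — false. ✓
Yolanda is a knight, so "Enzo is a knave" must be true — and it is.
Since Vera is a knave, "Tavi is a knave, and Zephyr is a knave" needs to be false, which holds.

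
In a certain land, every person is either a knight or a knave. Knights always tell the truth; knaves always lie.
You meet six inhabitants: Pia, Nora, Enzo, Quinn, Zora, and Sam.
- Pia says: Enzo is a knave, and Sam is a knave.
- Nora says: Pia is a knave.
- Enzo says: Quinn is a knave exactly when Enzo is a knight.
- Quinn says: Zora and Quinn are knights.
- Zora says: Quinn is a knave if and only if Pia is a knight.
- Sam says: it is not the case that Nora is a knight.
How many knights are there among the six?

The unique consistent assignment is Pia=knave, Nora=knight, Enzo=knight, Quinn=knave, Zora=knave, Sam=knave.
That has 2 knights.

2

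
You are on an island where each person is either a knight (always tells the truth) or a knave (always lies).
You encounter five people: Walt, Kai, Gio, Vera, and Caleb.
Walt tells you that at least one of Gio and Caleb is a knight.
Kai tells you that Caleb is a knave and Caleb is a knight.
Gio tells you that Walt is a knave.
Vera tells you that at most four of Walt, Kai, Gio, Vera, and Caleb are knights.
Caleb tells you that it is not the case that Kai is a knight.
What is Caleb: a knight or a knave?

Caleb is a knight.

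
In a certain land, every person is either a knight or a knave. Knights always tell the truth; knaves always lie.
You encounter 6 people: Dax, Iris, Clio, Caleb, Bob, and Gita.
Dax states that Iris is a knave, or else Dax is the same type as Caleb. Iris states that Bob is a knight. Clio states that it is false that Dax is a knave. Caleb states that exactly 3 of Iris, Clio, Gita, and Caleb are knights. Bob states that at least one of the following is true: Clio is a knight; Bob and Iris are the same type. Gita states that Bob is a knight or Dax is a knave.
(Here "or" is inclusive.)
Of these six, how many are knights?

The unique consistent assignment is Dax=knave, Iris=knight, Clio=knave, Caleb=knight, Bob=knight, Gita=knight.
That has 4 knights.

4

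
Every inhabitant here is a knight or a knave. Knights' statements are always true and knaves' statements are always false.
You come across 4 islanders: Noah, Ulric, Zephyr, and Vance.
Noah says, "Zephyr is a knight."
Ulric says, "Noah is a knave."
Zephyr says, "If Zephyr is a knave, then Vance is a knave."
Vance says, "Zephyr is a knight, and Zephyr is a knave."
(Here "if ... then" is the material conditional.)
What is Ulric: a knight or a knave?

Ulric is a knave.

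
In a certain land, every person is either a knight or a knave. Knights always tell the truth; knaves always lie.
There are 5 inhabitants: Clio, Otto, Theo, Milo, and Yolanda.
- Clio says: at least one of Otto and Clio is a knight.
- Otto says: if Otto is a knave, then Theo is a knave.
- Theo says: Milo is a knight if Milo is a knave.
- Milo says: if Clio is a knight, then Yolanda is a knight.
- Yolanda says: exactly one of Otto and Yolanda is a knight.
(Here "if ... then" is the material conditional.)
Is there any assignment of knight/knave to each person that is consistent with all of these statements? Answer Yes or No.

Yes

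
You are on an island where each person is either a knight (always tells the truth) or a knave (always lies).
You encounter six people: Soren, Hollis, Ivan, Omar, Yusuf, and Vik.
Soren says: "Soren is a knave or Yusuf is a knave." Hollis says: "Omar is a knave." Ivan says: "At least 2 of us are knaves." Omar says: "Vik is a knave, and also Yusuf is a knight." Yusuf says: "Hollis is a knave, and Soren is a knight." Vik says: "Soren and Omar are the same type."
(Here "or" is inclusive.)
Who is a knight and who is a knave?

Soren is a knight, Hollis is a knight, Ivan is a knight, Omar is a knave, Yusuf is a knave, and Vik is a knave.

Since Soren is a knight, "Soren is a knave or Yusuf is a knave" needs to be True, which holds.
Since Hollis is a knight, "Omar is a knave" needs to be True, which holds.
Ivan is a knight; "at least 2 of us are knaves" is True, as required.
Omar is a knave; "Vik is a knave, and also Yusuf is a knight" is False, as required.
Yusuf is a knave, so "Hollis is a knave, and Soren is a knight" must be False — and it is.
Since Vik is a knave, "Soren and Omar are the same type" needs to be False, which holds.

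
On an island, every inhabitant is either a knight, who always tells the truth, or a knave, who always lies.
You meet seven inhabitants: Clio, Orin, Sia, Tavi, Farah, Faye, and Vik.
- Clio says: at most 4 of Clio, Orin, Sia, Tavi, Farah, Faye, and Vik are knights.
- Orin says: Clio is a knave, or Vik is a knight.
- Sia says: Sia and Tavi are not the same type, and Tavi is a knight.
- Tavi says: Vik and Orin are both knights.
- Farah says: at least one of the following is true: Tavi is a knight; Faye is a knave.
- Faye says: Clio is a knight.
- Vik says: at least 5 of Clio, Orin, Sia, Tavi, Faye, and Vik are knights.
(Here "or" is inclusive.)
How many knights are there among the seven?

The unique consistent assignment is Clio=knight, Orin=knave, Sia=knave, Tavi=knave, Farah=knave, Faye=knight, Vik=knave.
That has 2 knights.

2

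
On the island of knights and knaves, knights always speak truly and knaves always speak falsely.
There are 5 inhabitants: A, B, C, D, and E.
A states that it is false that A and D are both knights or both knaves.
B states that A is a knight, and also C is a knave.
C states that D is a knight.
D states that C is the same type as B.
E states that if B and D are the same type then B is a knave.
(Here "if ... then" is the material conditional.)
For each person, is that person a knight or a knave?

Knights: A, B, and E. Knaves: C and D.

A is a knight; "it is false that A and D are both knights or both knaves" is True, as required.
B (knight): "A is a knight, and also C is a knave" — True. ✓
As a knave, C's statement "D is a knight" should be false; it is.
D is a knave; "C is the same type as B" is false, as required.
E (knight): "if B and D are the same type then B is a knave" — True. ✓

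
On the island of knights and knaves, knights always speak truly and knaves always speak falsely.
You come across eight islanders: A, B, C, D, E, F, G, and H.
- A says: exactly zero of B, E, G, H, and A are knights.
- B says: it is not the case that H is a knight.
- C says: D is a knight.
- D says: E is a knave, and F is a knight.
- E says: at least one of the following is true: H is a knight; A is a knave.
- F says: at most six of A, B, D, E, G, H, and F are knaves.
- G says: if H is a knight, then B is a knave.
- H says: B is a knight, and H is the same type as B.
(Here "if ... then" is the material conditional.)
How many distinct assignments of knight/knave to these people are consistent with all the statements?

1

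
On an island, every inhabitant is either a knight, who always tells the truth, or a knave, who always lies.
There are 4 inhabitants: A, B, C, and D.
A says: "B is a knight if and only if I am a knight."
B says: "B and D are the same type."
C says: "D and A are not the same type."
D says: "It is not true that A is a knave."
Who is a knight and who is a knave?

Knights: A, B, and D. Knaves: C.

A (knight): "B is a knight if and only if I am a knight" — True. ✓
B is a knight; "B and D are the same type" is True, as required.
C is a knave, so "D and A are not the same type" must be false — and it is.
D is a knight; "it is not true that A is a knave" is True, as required.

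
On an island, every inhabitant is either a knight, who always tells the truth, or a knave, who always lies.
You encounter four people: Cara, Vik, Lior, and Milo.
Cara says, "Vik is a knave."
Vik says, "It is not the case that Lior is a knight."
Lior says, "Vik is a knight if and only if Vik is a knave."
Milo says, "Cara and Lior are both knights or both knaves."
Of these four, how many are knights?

2

The unique consistent assignment is Cara=knave, Vik=knight, Lior=knave, Milo=knight.
That has 2 knights.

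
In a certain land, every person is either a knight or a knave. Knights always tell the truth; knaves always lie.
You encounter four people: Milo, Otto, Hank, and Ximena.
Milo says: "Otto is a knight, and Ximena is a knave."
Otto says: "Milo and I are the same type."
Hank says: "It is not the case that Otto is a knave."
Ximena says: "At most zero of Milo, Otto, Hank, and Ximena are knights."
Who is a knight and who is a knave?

Suppose Milo is a knave. Then Milo's statement "Otto is a knight, and Ximena is a knave" would have to be false. Checking the 8 ways to assign the others, none is consistent with every speaker.
(For instance, with Otto=knight, Hank=knight, Ximena=knave, Milo's claim "Otto is a knight, and Ximena is a knave" comes out true where it would need to be false.)
So Milo must be a knight, making "Otto is a knight, and Ximena is a knave" true. Taking Milo=knight, Otto=knight, Hank=knight, Ximena=knave, each remaining statement checks out:
  Otto (knight): "Milo and I are the same type" — true. ✓
  Hank (knight): "it is not the case that Otto is a knave" — true. ✓
  Ximena (knave): "at most zero of Milo, Otto, Hank, and Ximena are knights" — false. ✓
This is the unique consistent assignment.

Milo is a knight, Otto is a knight, Hank is a knight, and Ximena is a knave.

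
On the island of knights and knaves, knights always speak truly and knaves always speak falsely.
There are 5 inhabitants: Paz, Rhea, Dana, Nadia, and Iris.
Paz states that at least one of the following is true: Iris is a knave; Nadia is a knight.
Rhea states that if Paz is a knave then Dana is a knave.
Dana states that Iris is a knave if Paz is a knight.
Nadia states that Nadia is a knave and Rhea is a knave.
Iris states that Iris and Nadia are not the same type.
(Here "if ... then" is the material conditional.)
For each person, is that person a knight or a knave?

Knights: Paz, Rhea, and Dana. Knaves: Nadia and Iris.

Since Paz is a knight, "at least one of the following is true: Iris is a knave; Nadia is a knight" needs to be True, which holds.
Rhea (knight): "if Paz is a knave then Dana is a knave" — True. ✓
As a knight, Dana's statement "Iris is a knave if Paz is a knight" should be True; it is.
Nadia is a knave; "Nadia is a knave and Rhea is a knave" is False, as required.
Iris is a knave, so "Iris and Nadia are not the same type" must be False — and it is.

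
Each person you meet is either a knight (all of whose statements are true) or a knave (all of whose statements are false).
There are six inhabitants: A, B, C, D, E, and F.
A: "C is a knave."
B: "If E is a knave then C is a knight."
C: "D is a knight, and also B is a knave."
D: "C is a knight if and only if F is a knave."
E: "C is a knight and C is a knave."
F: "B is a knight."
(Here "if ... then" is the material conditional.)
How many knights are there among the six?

The unique consistent assignment is A=knight, B=knave, C=knave, D=knave, E=knave, F=knave.
That has 1 knight.

1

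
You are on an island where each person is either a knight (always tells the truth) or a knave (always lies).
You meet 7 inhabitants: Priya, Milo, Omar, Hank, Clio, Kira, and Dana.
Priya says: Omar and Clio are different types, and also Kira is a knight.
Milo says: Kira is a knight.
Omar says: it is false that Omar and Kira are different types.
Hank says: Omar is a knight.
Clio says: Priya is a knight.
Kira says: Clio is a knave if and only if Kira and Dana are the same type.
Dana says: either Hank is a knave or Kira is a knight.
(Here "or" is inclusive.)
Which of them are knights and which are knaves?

Since Priya is a knave, "Omar and Clio are different types, and also Kira is a knight" needs to be False, which holds.
Milo is a knight, so "Kira is a knight" must be True — and it is.
Omar is a knave, and the claim "it is false that Omar and Kira are different types" is indeed False.
Hank is a knave, so "Omar is a knight" must be False — and it is.
As a knave, Clio's statement "Priya is a knight" should be False; it is.
Kira is a knight, so "Clio is a knave if and only if Kira and Dana are the same type" must be True — and it is.
Dana is a knight; "either Hank is a knave or Kira is a knight" is True, as required.

Priya is a knave, Milo is a knight, Omar is a knave, Hank is a knave, Clio is a knave, Kira is a knight, and Dana is a knight.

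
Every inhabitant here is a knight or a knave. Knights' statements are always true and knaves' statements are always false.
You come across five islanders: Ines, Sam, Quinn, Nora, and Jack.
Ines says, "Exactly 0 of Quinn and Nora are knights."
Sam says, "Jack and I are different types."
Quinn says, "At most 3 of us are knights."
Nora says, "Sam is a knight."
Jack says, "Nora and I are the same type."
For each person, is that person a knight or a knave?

Ines is a knave, Sam is a knight, Quinn is a knight, Nora is a knight, and Jack is a knave.

Suppose Ines is a knight. Then Ines's statement "exactly 0 of Quinn and Nora are knights" would have to be true. Checking the 16 ways to assign the others, none is consistent with every speaker.
(For instance, with Sam=knight, Quinn=knight, Nora=knight, Jack=knave, Ines's claim "exactly 0 of Quinn and Nora are knights" comes out false where it would need to be true.)
So Ines must be a knave, making "exactly 0 of Quinn and Nora are knights" false. Taking Ines=knave, Sam=knight, Quinn=knight, Nora=knight, Jack=knave, each remaining statement checks out:
  Sam (knight): "Jack and I are different types" — true. ✓
  Quinn (knight): "at most 3 of us are knights" — true. ✓
  Nora (knight): "Sam is a knight" — true. ✓
  Jack (knave): "Nora and I are the same type" — false. ✓
This is the unique consistent assignment.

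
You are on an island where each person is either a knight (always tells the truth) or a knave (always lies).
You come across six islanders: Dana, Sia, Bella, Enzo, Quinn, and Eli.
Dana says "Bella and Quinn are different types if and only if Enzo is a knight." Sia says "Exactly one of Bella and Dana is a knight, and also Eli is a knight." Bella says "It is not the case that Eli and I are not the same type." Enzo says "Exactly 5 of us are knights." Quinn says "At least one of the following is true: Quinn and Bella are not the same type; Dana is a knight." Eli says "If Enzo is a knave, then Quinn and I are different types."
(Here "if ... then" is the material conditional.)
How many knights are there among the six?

5

The unique consistent assignment is Dana=knight, Sia=knight, Bella=knave, Enzo=knight, Quinn=knight, Eli=knight.
That has 5 knights.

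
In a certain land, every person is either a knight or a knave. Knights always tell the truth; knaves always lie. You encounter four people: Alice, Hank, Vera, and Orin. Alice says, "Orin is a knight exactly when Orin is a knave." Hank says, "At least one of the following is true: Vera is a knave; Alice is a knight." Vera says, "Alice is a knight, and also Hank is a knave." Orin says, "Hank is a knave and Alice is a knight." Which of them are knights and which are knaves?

Alice is a knave, Hank is a knight, Vera is a knave, and Orin is a knave.

Alice is a knave; "Orin is a knight exactly when Orin is a knave" is False, as required.
Hank is a knight, and the claim "at least one of the following is true: Vera is a knave; Alice is a knight" is indeed true.
Vera (knave): "Alice is a knight, and also Hank is a knave" — False. ✓
Since Orin is a knave, "Hank is a knave and Alice is a knight" needs to be False, which holds.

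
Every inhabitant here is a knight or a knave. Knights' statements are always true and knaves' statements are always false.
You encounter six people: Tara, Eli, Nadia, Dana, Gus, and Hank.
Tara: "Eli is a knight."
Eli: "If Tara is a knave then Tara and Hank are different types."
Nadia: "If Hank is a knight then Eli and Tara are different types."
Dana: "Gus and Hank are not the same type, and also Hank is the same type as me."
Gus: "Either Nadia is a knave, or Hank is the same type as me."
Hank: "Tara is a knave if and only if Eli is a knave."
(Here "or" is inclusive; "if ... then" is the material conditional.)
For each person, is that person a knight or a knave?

Tara is a knight, Eli is a knight, Nadia is a knave, Dana is a knave, Gus is a knight, and Hank is a knight.

As a knight, Tara's statement "Eli is a knight" should be true; it is.
Since Eli is a knight, "if Tara is a knave then Tara and Hank are different types" needs to be true, which holds.
Nadia is a knave, and the claim "if Hank is a knight then Eli and Tara are different types" is indeed false.
Dana is a knave; "Gus and Hank are not the same type, and also Hank is the same type as me" is false, as required.
Gus is a knight, and the claim "either Nadia is a knave, or Hank is the same type as me" is indeed true.
Hank is a knight, so "Tara is a knave if and only if Eli is a knave" must be true — and it is.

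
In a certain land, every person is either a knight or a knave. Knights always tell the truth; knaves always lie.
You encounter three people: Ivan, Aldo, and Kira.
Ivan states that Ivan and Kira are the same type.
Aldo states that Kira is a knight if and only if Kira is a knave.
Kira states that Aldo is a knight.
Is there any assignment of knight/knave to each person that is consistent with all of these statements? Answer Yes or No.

No

Checking all 8 assignments, each has at least one speaker whose statement's truth value contradicts their type.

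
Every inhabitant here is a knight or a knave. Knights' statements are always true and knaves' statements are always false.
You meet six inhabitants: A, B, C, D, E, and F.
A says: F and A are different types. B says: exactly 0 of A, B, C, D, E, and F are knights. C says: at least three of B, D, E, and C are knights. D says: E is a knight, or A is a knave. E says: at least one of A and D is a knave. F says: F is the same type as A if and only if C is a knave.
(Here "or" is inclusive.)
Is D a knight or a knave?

D is a knight.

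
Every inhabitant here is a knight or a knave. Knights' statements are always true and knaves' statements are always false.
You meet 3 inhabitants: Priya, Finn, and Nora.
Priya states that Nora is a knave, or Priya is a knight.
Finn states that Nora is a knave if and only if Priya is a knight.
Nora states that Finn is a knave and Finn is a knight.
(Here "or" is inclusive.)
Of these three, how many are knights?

The unique consistent assignment is Priya=knight, Finn=knight, Nora=knave.
That has 2 knights.

2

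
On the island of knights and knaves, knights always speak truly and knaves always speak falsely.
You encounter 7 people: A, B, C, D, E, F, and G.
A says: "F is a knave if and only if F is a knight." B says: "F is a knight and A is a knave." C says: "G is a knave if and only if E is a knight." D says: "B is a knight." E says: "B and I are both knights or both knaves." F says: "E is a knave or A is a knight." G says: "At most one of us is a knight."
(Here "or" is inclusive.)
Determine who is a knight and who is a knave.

A is a knave, B is a knight, C is a knave, D is a knight, E is a knave, F is a knight, and G is a knave.

A (knave): "F is a knave if and only if F is a knight" — False. ✓
B is a knight; "F is a knight and A is a knave" is True, as required.
C is a knave; "G is a knave if and only if E is a knight" is False, as required.
As a knight, D's statement "B is a knight" should be True; it is.
As a knave, E's statement "B and I are both knights or both knaves" should be False; it is.
F is a knight, so "E is a knave or A is a knight" must be True — and it is.
G (knave): "at most one of us is a knight" — False. ✓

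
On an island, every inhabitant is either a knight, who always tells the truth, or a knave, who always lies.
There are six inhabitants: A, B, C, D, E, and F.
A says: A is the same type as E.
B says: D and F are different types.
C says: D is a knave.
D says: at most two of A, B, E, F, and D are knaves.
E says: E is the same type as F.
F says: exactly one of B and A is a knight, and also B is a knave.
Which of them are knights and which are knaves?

A is a knight, and the claim "A is the same type as E" is indeed True.
Since B is a knave, "D and F are different types" needs to be False, which holds.
Since C is a knave, "D is a knave" needs to be False, which holds.
D (knight): "at most two of A, B, E, F, and D are knaves" — True. ✓
E (knight): "E is the same type as F" — True. ✓
F is a knight, and the claim "exactly one of B and A is a knight, and also B is a knave" is indeed True.

Knights: A, D, E, and F. Knaves: B and C.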